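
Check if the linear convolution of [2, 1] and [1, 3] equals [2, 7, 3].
Recompute linear convolution of [2, 1] and [1, 3]: y[0] = 2×1 = 2; y[1] = 2×3 + 1×1 = 7; y[2] = 1×3 = 3 → [2, 7, 3]. Given [2, 7, 3] matches, so answer: Yes

Yes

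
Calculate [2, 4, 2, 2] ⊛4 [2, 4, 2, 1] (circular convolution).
Use y[k] = Σ_j f[j]·g[(k-j) mod 4]. y[0] = 2×2 + 4×1 + 2×2 + 2×4 = 20; y[1] = 2×4 + 4×2 + 2×1 + 2×2 = 22; y[2] = 2×2 + 4×4 + 2×2 + 2×1 = 26; y[3] = 2×1 + 4×2 + 2×4 + 2×2 = 22. Result: [20, 22, 26, 22]

[20, 22, 26, 22]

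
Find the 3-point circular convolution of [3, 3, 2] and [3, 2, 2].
Use y[k] = Σ_j x[j]·h[(k-j) mod 3]. y[0] = 3×3 + 3×2 + 2×2 = 19; y[1] = 3×2 + 3×3 + 2×2 = 19; y[2] = 3×2 + 3×2 + 2×3 = 18. Result: [19, 19, 18]

[19, 19, 18]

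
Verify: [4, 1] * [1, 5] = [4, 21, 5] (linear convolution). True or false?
Recompute linear convolution of [4, 1] and [1, 5]: y[0] = 4×1 = 4; y[1] = 4×5 + 1×1 = 21; y[2] = 1×5 = 5 → [4, 21, 5]. Given [4, 21, 5] matches, so answer: Yes

Yes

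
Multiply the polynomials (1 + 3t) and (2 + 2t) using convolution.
Ascending coefficients: a = [1, 3], b = [2, 2]. c[0] = 1×2 = 2; c[1] = 1×2 + 3×2 = 8; c[2] = 3×2 = 6. Result coefficients: [2, 8, 6] → 2 + 8t + 6t^2

2 + 8t + 6t^2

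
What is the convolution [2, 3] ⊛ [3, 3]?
y[0] = 2×3 = 6; y[1] = 2×3 + 3×3 = 15; y[2] = 3×3 = 9

[6, 15, 9]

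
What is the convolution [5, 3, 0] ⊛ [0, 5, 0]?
y[0] = 5×0 = 0; y[1] = 5×5 + 3×0 = 25; y[2] = 5×0 + 3×5 + 0×0 = 15; y[3] = 3×0 + 0×5 = 0; y[4] = 0×0 = 0

[0, 25, 15, 0, 0]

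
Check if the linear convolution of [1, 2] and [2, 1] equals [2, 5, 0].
Recompute linear convolution of [1, 2] and [2, 1]: y[0] = 1×2 = 2; y[1] = 1×1 + 2×2 = 5; y[2] = 2×1 = 2 → [2, 5, 2]. Compare to given [2, 5, 0]: they differ at index 2: given 0, correct 2, so answer: No

No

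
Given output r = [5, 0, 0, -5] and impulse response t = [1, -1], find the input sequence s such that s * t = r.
Deconvolve r=[5, 0, 0, -5] by t=[1, -1]. Since t[0]=1, solve forward: s[0] = r[0] / 1 = 5; s[1] = (r[1] - 5×-1) / 1 = 5; s[2] = (r[2] - 5×-1) / 1 = 5. So s = [5, 5, 5]. Check by forward convolution: r[0] = 5×1 = 5; r[1] = 5×-1 + 5×1 = 0; r[2] = 5×-1 + 5×1 = 0; r[3] = 5×-1 = -5

[5, 5, 5]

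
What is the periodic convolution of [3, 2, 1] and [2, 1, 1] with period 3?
Use y[k] = Σ_j f[j]·g[(k-j) mod 3]. y[0] = 3×2 + 2×1 + 1×1 = 9; y[1] = 3×1 + 2×2 + 1×1 = 8; y[2] = 3×1 + 2×1 + 1×2 = 7. Result: [9, 8, 7]

[9, 8, 7]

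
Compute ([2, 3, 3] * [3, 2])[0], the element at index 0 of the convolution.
Use y[k] = Σ_i a[i]·b[k-i] at k=0. y[0] = 2×3 = 6

6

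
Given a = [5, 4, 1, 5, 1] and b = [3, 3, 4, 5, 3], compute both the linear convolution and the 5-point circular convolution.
Linear: y_lin[0] = 5×3 = 15; y_lin[1] = 5×3 + 4×3 = 27; y_lin[2] = 5×4 + 4×3 + 1×3 = 35; y_lin[3] = 5×5 + 4×4 + 1×3 + 5×3 = 59; y_lin[4] = 5×3 + 4×5 + 1×4 + 5×3 + 1×3 = 57; y_lin[5] = 4×3 + 1×5 + 5×4 + 1×3 = 40; y_lin[6] = 1×3 + 5×5 + 1×4 = 32; y_lin[7] = 5×3 + 1×5 = 20; y_lin[8] = 1×3 = 3 → [15, 27, 35, 59, 57, 40, 32, 20, 3]. Circular (length 5): y[0] = 5×3 + 4×3 + 1×5 + 5×4 + 1×3 = 55; y[1] = 5×3 + 4×3 + 1×3 + 5×5 + 1×4 = 59; y[2] = 5×4 + 4×3 + 1×3 + 5×3 + 1×5 = 55; y[3] = 5×5 + 4×4 + 1×3 + 5×3 + 1×3 = 62; y[4] = 5×3 + 4×5 + 1×4 + 5×3 + 1×3 = 57 → [55, 59, 55, 62, 57]

Linear: [15, 27, 35, 59, 57, 40, 32, 20, 3], Circular: [55, 59, 55, 62, 57]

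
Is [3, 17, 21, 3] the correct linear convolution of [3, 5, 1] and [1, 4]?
Recompute linear convolution of [3, 5, 1] and [1, 4]: y[0] = 3×1 = 3; y[1] = 3×4 + 5×1 = 17; y[2] = 5×4 + 1×1 = 21; y[3] = 1×4 = 4 → [3, 17, 21, 4]. Compare to given [3, 17, 21, 3]: they differ at index 3: given 3, correct 4, so answer: No

No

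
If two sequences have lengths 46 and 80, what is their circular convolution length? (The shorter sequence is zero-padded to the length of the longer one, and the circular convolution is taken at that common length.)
Circular convolution (zero-padding the shorter input) has length max(m, n) = max(46, 80) = 80

80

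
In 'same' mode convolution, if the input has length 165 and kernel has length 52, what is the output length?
'Same' mode returns an output with the same length as the input: 165

165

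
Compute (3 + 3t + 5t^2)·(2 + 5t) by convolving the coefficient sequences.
Ascending coefficients: a = [3, 3, 5], b = [2, 5]. c[0] = 3×2 = 6; c[1] = 3×5 + 3×2 = 21; c[2] = 3×5 + 5×2 = 25; c[3] = 5×5 = 25. Result coefficients: [6, 21, 25, 25] → 6 + 21t + 25t^2 + 25t^3

6 + 21t + 25t^2 + 25t^3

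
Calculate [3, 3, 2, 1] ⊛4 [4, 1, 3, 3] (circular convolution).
Use y[k] = Σ_j a[j]·b[(k-j) mod 4]. y[0] = 3×4 + 3×3 + 2×3 + 1×1 = 28; y[1] = 3×1 + 3×4 + 2×3 + 1×3 = 24; y[2] = 3×3 + 3×1 + 2×4 + 1×3 = 23; y[3] = 3×3 + 3×3 + 2×1 + 1×4 = 24. Result: [28, 24, 23, 24]

[28, 24, 23, 24]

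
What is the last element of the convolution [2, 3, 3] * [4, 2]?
Use y[k] = Σ_i a[i]·b[k-i] at k=3. y[3] = 3×2 = 6

6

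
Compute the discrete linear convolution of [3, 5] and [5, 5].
y[0] = 3×5 = 15; y[1] = 3×5 + 5×5 = 40; y[2] = 5×5 = 25

[15, 40, 25]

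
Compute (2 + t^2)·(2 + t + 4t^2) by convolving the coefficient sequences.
Ascending coefficients: a = [2, 0, 1], b = [2, 1, 4]. c[0] = 2×2 = 4; c[1] = 2×1 + 0×2 = 2; c[2] = 2×4 + 0×1 + 1×2 = 10; c[3] = 0×4 + 1×1 = 1; c[4] = 1×4 = 4. Result coefficients: [4, 2, 10, 1, 4] → 4 + 2t + 10t^2 + t^3 + 4t^4

4 + 2t + 10t^2 + t^3 + 4t^4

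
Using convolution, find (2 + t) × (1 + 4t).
Ascending coefficients: a = [2, 1], b = [1, 4]. c[0] = 2×1 = 2; c[1] = 2×4 + 1×1 = 9; c[2] = 1×4 = 4. Result coefficients: [2, 9, 4] → 2 + 9t + 4t^2

2 + 9t + 4t^2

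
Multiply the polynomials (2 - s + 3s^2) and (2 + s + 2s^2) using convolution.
Ascending coefficients: a = [2, -1, 3], b = [2, 1, 2]. c[0] = 2×2 = 4; c[1] = 2×1 + -1×2 = 0; c[2] = 2×2 + -1×1 + 3×2 = 9; c[3] = -1×2 + 3×1 = 1; c[4] = 3×2 = 6. Result coefficients: [4, 0, 9, 1, 6] → 4 + 9s^2 + s^3 + 6s^4

4 + 9s^2 + s^3 + 6s^4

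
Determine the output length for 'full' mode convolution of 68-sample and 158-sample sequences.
Linear/full convolution length: m + n - 1 = 68 + 158 - 1 = 225

225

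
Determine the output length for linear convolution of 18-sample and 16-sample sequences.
Linear/full convolution length: m + n - 1 = 18 + 16 - 1 = 33

33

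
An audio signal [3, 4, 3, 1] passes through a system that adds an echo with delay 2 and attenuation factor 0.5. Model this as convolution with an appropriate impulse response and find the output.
Direct-path + delayed-attenuated-path model → impulse response h = [1, 0, 0.5] (1 at lag 0, 0.5 at lag 2). Output y[n] = x[n] + 0.5·x[n - 2] (with x[n] = 0 outside 0..3): y[0] = 3 + 0.5×0 = 3; y[1] = 4 + 0.5×0 = 4; y[2] = 3 + 0.5×3 = 4.5; y[3] = 1 + 0.5×4 = 3.0; y[4] = 0 + 0.5×3 = 1.5; y[5] = 0 + 0.5×1 = 0.5. So y = [3, 4, 4.5, 3.0, 1.5, 0.5]

[3, 4, 4.5, 3.0, 1.5, 0.5]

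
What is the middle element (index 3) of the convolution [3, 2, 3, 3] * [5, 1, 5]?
Use y[k] = Σ_i a[i]·b[k-i] at k=3. y[3] = 2×5 + 3×1 + 3×5 = 28

28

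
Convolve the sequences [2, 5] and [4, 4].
y[0] = 2×4 = 8; y[1] = 2×4 + 5×4 = 28; y[2] = 5×4 = 20

[8, 28, 20]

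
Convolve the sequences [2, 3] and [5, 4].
y[0] = 2×5 = 10; y[1] = 2×4 + 3×5 = 23; y[2] = 3×4 = 12

[10, 23, 12]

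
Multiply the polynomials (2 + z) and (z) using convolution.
Ascending coefficients: a = [2, 1], b = [0, 1]. c[0] = 2×0 = 0; c[1] = 2×1 + 1×0 = 2; c[2] = 1×1 = 1. Result coefficients: [0, 2, 1] → 2z + z^2

2z + z^2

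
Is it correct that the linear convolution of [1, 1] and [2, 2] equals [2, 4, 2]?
Recompute linear convolution of [1, 1] and [2, 2]: y[0] = 1×2 = 2; y[1] = 1×2 + 1×2 = 4; y[2] = 1×2 = 2 → [2, 4, 2]. Given [2, 4, 2] matches, so answer: Yes

Yes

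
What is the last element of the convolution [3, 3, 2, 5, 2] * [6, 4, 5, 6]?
Use y[k] = Σ_i a[i]·b[k-i] at k=7. y[7] = 2×6 = 12

12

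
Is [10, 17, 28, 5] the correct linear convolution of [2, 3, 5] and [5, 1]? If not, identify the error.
Recompute linear convolution of [2, 3, 5] and [5, 1]: y[0] = 2×5 = 10; y[1] = 2×1 + 3×5 = 17; y[2] = 3×1 + 5×5 = 28; y[3] = 5×1 = 5 → [10, 17, 28, 5]. Given [10, 17, 28, 5] matches, so answer: Yes

Yes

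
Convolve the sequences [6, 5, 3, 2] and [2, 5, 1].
y[0] = 6×2 = 12; y[1] = 6×5 + 5×2 = 40; y[2] = 6×1 + 5×5 + 3×2 = 37; y[3] = 5×1 + 3×5 + 2×2 = 24; y[4] = 3×1 + 2×5 = 13; y[5] = 2×1 = 2

[12, 40, 37, 24, 13, 2]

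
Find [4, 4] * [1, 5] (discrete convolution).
y[0] = 4×1 = 4; y[1] = 4×5 + 4×1 = 24; y[2] = 4×5 = 20

[4, 24, 20]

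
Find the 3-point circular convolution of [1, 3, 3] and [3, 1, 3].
Use y[k] = Σ_j s[j]·t[(k-j) mod 3]. y[0] = 1×3 + 3×3 + 3×1 = 15; y[1] = 1×1 + 3×3 + 3×3 = 19; y[2] = 1×3 + 3×1 + 3×3 = 15. Result: [15, 19, 15]

[15, 19, 15]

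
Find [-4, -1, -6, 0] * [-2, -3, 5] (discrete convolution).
y[0] = -4×-2 = 8; y[1] = -4×-3 + -1×-2 = 14; y[2] = -4×5 + -1×-3 + -6×-2 = -5; y[3] = -1×5 + -6×-3 + 0×-2 = 13; y[4] = -6×5 + 0×-3 = -30; y[5] = 0×5 = 0

[8, 14, -5, 13, -30, 0]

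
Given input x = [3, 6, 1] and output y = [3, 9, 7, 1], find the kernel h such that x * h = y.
Output length 4 = len(x) + len(h) - 1 ⇒ len(h) = 2. Solve h forward using h[k] = (y[k] - Σ_{i≥1} x[i]·h[k-i]) / x[0]: h[0] = y[0] / x[0] = 3 / 3 = 1; h[1] = (y[1] - 6×1) / x[0] = (9 - 6×1) / 3 = 1. So h = [1, 1]. Forward-check [3, 6, 1] * [1, 1]: y[0] = 3×1 = 3; y[1] = 3×1 + 6×1 = 9; y[2] = 6×1 + 1×1 = 7; y[3] = 1×1 = 1 → [3, 9, 7, 1] ✓

[1, 1]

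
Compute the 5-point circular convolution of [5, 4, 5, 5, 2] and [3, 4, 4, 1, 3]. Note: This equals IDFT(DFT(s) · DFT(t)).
Either evaluate y[k] = Σ_j s[j]·t[(k-j) mod 5] directly, or use IDFT(DFT(s) · DFT(t)). y[0] = 5×3 + 4×3 + 5×1 + 5×4 + 2×4 = 60; y[1] = 5×4 + 4×3 + 5×3 + 5×1 + 2×4 = 60; y[2] = 5×4 + 4×4 + 5×3 + 5×3 + 2×1 = 68; y[3] = 5×1 + 4×4 + 5×4 + 5×3 + 2×3 = 62; y[4] = 5×3 + 4×1 + 5×4 + 5×4 + 2×3 = 65. Result: [60, 60, 68, 62, 65]

[60, 60, 68, 62, 65]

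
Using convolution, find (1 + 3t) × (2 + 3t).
Ascending coefficients: a = [1, 3], b = [2, 3]. c[0] = 1×2 = 2; c[1] = 1×3 + 3×2 = 9; c[2] = 3×3 = 9. Result coefficients: [2, 9, 9] → 2 + 9t + 9t^2

2 + 9t + 9t^2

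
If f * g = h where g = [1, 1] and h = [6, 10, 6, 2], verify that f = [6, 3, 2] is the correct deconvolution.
Forward-compute [6, 3, 2] * [1, 1]: h[0] = 6×1 = 6; h[1] = 6×1 + 3×1 = 9; h[2] = 3×1 + 2×1 = 5; h[3] = 2×1 = 2 → [6, 9, 5, 2]. Does not match given h = [6, 10, 6, 2].

Not verified. [6, 3, 2] * [1, 1] = [6, 9, 5, 2], which differs from [6, 10, 6, 2] at index 1.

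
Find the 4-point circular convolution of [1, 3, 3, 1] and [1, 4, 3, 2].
Use y[k] = Σ_j x[j]·h[(k-j) mod 4]. y[0] = 1×1 + 3×2 + 3×3 + 1×4 = 20; y[1] = 1×4 + 3×1 + 3×2 + 1×3 = 16; y[2] = 1×3 + 3×4 + 3×1 + 1×2 = 20; y[3] = 1×2 + 3×3 + 3×4 + 1×1 = 24. Result: [20, 16, 20, 24]

[20, 16, 20, 24]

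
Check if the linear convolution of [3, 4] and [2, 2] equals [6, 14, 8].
Recompute linear convolution of [3, 4] and [2, 2]: y[0] = 3×2 = 6; y[1] = 3×2 + 4×2 = 14; y[2] = 4×2 = 8 → [6, 14, 8]. Given [6, 14, 8] matches, so answer: Yes

Yes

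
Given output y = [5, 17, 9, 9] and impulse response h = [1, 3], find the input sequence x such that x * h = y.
Deconvolve y=[5, 17, 9, 9] by h=[1, 3]. Since h[0]=1, solve forward: x[0] = y[0] / 1 = 5; x[1] = (y[1] - 5×3) / 1 = 2; x[2] = (y[2] - 2×3) / 1 = 3. So x = [5, 2, 3]. Check by forward convolution: y[0] = 5×1 = 5; y[1] = 5×3 + 2×1 = 17; y[2] = 2×3 + 3×1 = 9; y[3] = 3×3 = 9

[5, 2, 3]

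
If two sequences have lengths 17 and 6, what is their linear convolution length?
Linear/full convolution length: m + n - 1 = 17 + 6 - 1 = 22

22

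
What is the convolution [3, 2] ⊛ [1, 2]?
y[0] = 3×1 = 3; y[1] = 3×2 + 2×1 = 8; y[2] = 2×2 = 4

[3, 8, 4]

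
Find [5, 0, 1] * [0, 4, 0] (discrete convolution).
y[0] = 5×0 = 0; y[1] = 5×4 + 0×0 = 20; y[2] = 5×0 + 0×4 + 1×0 = 0; y[3] = 0×0 + 1×4 = 4; y[4] = 1×0 = 0

[0, 20, 0, 4, 0]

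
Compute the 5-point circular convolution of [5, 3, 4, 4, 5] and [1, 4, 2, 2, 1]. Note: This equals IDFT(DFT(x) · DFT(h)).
Either evaluate y[k] = Σ_j x[j]·h[(k-j) mod 5] directly, or use IDFT(DFT(x) · DFT(h)). y[0] = 5×1 + 3×1 + 4×2 + 4×2 + 5×4 = 44; y[1] = 5×4 + 3×1 + 4×1 + 4×2 + 5×2 = 45; y[2] = 5×2 + 3×4 + 4×1 + 4×1 + 5×2 = 40; y[3] = 5×2 + 3×2 + 4×4 + 4×1 + 5×1 = 41; y[4] = 5×1 + 3×2 + 4×2 + 4×4 + 5×1 = 40. Result: [44, 45, 40, 41, 40]

[44, 45, 40, 41, 40]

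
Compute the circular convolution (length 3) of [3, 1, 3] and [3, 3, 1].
Use y[k] = Σ_j a[j]·b[(k-j) mod 3]. y[0] = 3×3 + 1×1 + 3×3 = 19; y[1] = 3×3 + 1×3 + 3×1 = 15; y[2] = 3×1 + 1×3 + 3×3 = 15. Result: [19, 15, 15]

[19, 15, 15]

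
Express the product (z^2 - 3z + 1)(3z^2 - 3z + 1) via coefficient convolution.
Ascending coefficients: a = [1, -3, 1], b = [1, -3, 3]. c[0] = 1×1 = 1; c[1] = 1×-3 + -3×1 = -6; c[2] = 1×3 + -3×-3 + 1×1 = 13; c[3] = -3×3 + 1×-3 = -12; c[4] = 1×3 = 3. Result coefficients: [1, -6, 13, -12, 3] → 3z^4 - 12z^3 + 13z^2 - 6z + 1

3z^4 - 12z^3 + 13z^2 - 6z + 1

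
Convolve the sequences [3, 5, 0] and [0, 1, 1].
y[0] = 3×0 = 0; y[1] = 3×1 + 5×0 = 3; y[2] = 3×1 + 5×1 + 0×0 = 8; y[3] = 5×1 + 0×1 = 5; y[4] = 0×1 = 0

[0, 3, 8, 5, 0]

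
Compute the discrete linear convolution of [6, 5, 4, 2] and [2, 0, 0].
y[0] = 6×2 = 12; y[1] = 6×0 + 5×2 = 10; y[2] = 6×0 + 5×0 + 4×2 = 8; y[3] = 5×0 + 4×0 + 2×2 = 4; y[4] = 4×0 + 2×0 = 0; y[5] = 2×0 = 0

[12, 10, 8, 4, 0, 0]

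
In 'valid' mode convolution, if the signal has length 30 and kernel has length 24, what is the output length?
'Valid' mode counts only positions where the kernel fully overlaps the signal: m - n + 1 = 30 - 24 + 1 = 7

7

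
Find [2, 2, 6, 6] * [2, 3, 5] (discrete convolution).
y[0] = 2×2 = 4; y[1] = 2×3 + 2×2 = 10; y[2] = 2×5 + 2×3 + 6×2 = 28; y[3] = 2×5 + 6×3 + 6×2 = 40; y[4] = 6×5 + 6×3 = 48; y[5] = 6×5 = 30

[4, 10, 28, 40, 48, 30]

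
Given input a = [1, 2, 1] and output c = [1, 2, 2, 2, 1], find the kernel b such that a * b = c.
Output length 5 = len(a) + len(b) - 1 ⇒ len(b) = 3. Solve b forward using b[k] = (c[k] - Σ_{i≥1} a[i]·b[k-i]) / a[0]: b[0] = c[0] / a[0] = 1 / 1 = 1; b[1] = (c[1] - 2×1) / a[0] = (2 - 2×1) / 1 = 0; b[2] = (c[2] - 2×0 - 1×1) / a[0] = (2 - 2×0 - 1×1) / 1 = 1. So b = [1, 0, 1]. Forward-check [1, 2, 1] * [1, 0, 1]: c[0] = 1×1 = 1; c[1] = 1×0 + 2×1 = 2; c[2] = 1×1 + 2×0 + 1×1 = 2; c[3] = 2×1 + 1×0 = 2; c[4] = 1×1 = 1 → [1, 2, 2, 2, 1] ✓

[1, 0, 1]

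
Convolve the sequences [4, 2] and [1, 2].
y[0] = 4×1 = 4; y[1] = 4×2 + 2×1 = 10; y[2] = 2×2 = 4

[4, 10, 4]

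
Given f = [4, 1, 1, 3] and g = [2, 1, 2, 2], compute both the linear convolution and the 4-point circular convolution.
Linear: y_lin[0] = 4×2 = 8; y_lin[1] = 4×1 + 1×2 = 6; y_lin[2] = 4×2 + 1×1 + 1×2 = 11; y_lin[3] = 4×2 + 1×2 + 1×1 + 3×2 = 17; y_lin[4] = 1×2 + 1×2 + 3×1 = 7; y_lin[5] = 1×2 + 3×2 = 8; y_lin[6] = 3×2 = 6 → [8, 6, 11, 17, 7, 8, 6]. Circular (length 4): y[0] = 4×2 + 1×2 + 1×2 + 3×1 = 15; y[1] = 4×1 + 1×2 + 1×2 + 3×2 = 14; y[2] = 4×2 + 1×1 + 1×2 + 3×2 = 17; y[3] = 4×2 + 1×2 + 1×1 + 3×2 = 17 → [15, 14, 17, 17]

Linear: [8, 6, 11, 17, 7, 8, 6], Circular: [15, 14, 17, 17]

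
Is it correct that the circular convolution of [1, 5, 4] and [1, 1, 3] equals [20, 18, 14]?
Recompute circular convolution of [1, 5, 4] and [1, 1, 3]: y[0] = 1×1 + 5×3 + 4×1 = 20; y[1] = 1×1 + 5×1 + 4×3 = 18; y[2] = 1×3 + 5×1 + 4×1 = 12 → [20, 18, 12]. Compare to given [20, 18, 14]: they differ at index 2: given 14, correct 12, so answer: No

No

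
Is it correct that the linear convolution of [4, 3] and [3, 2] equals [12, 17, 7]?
Recompute linear convolution of [4, 3] and [3, 2]: y[0] = 4×3 = 12; y[1] = 4×2 + 3×3 = 17; y[2] = 3×2 = 6 → [12, 17, 6]. Compare to given [12, 17, 7]: they differ at index 2: given 7, correct 6, so answer: No

No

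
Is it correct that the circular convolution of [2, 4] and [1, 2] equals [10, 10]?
Recompute circular convolution of [2, 4] and [1, 2]: y[0] = 2×1 + 4×2 = 10; y[1] = 2×2 + 4×1 = 8 → [10, 8]. Compare to given [10, 10]: they differ at index 1: given 10, correct 8, so answer: No

No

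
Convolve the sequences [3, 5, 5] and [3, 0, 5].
y[0] = 3×3 = 9; y[1] = 3×0 + 5×3 = 15; y[2] = 3×5 + 5×0 + 5×3 = 30; y[3] = 5×5 + 5×0 = 25; y[4] = 5×5 = 25

[9, 15, 30, 25, 25]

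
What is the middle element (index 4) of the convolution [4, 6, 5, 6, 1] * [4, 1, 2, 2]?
Use y[k] = Σ_i a[i]·b[k-i] at k=4. y[4] = 6×2 + 5×2 + 6×1 + 1×4 = 32

32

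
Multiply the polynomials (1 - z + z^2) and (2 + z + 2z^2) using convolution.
Ascending coefficients: a = [1, -1, 1], b = [2, 1, 2]. c[0] = 1×2 = 2; c[1] = 1×1 + -1×2 = -1; c[2] = 1×2 + -1×1 + 1×2 = 3; c[3] = -1×2 + 1×1 = -1; c[4] = 1×2 = 2. Result coefficients: [2, -1, 3, -1, 2] → 2 - z + 3z^2 - z^3 + 2z^4

2 - z + 3z^2 - z^3 + 2z^4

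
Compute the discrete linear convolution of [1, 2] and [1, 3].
y[0] = 1×1 = 1; y[1] = 1×3 + 2×1 = 5; y[2] = 2×3 = 6

[1, 5, 6]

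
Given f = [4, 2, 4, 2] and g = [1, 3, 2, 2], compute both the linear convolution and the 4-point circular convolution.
Linear: y_lin[0] = 4×1 = 4; y_lin[1] = 4×3 + 2×1 = 14; y_lin[2] = 4×2 + 2×3 + 4×1 = 18; y_lin[3] = 4×2 + 2×2 + 4×3 + 2×1 = 26; y_lin[4] = 2×2 + 4×2 + 2×3 = 18; y_lin[5] = 4×2 + 2×2 = 12; y_lin[6] = 2×2 = 4 → [4, 14, 18, 26, 18, 12, 4]. Circular (length 4): y[0] = 4×1 + 2×2 + 4×2 + 2×3 = 22; y[1] = 4×3 + 2×1 + 4×2 + 2×2 = 26; y[2] = 4×2 + 2×3 + 4×1 + 2×2 = 22; y[3] = 4×2 + 2×2 + 4×3 + 2×1 = 26 → [22, 26, 22, 26]

Linear: [4, 14, 18, 26, 18, 12, 4], Circular: [22, 26, 22, 26]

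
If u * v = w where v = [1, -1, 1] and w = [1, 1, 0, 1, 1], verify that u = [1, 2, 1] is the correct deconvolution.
Forward-compute [1, 2, 1] * [1, -1, 1]: w[0] = 1×1 = 1; w[1] = 1×-1 + 2×1 = 1; w[2] = 1×1 + 2×-1 + 1×1 = 0; w[3] = 2×1 + 1×-1 = 1; w[4] = 1×1 = 1 → [1, 1, 0, 1, 1]. Matches given w = [1, 1, 0, 1, 1], so verified.

Verified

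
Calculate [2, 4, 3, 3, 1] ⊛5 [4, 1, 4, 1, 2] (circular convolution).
Use y[k] = Σ_j f[j]·g[(k-j) mod 5]. y[0] = 2×4 + 4×2 + 3×1 + 3×4 + 1×1 = 32; y[1] = 2×1 + 4×4 + 3×2 + 3×1 + 1×4 = 31; y[2] = 2×4 + 4×1 + 3×4 + 3×2 + 1×1 = 31; y[3] = 2×1 + 4×4 + 3×1 + 3×4 + 1×2 = 35; y[4] = 2×2 + 4×1 + 3×4 + 3×1 + 1×4 = 27. Result: [32, 31, 31, 35, 27]

[32, 31, 31, 35, 27]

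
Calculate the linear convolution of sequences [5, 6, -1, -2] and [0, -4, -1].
y[0] = 5×0 = 0; y[1] = 5×-4 + 6×0 = -20; y[2] = 5×-1 + 6×-4 + -1×0 = -29; y[3] = 6×-1 + -1×-4 + -2×0 = -2; y[4] = -1×-1 + -2×-4 = 9; y[5] = -2×-1 = 2

[0, -20, -29, -2, 9, 2]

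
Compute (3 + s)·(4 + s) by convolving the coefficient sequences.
Ascending coefficients: a = [3, 1], b = [4, 1]. c[0] = 3×4 = 12; c[1] = 3×1 + 1×4 = 7; c[2] = 1×1 = 1. Result coefficients: [12, 7, 1] → 12 + 7s + s^2

12 + 7s + s^2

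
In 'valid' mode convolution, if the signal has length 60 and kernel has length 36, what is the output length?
'Valid' mode counts only positions where the kernel fully overlaps the signal: m - n + 1 = 60 - 36 + 1 = 25

25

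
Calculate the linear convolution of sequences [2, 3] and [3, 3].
y[0] = 2×3 = 6; y[1] = 2×3 + 3×3 = 15; y[2] = 3×3 = 9

[6, 15, 9]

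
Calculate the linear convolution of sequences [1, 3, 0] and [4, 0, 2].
y[0] = 1×4 = 4; y[1] = 1×0 + 3×4 = 12; y[2] = 1×2 + 3×0 + 0×4 = 2; y[3] = 3×2 + 0×0 = 6; y[4] = 0×2 = 0

[4, 12, 2, 6, 0]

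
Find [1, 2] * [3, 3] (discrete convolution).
y[0] = 1×3 = 3; y[1] = 1×3 + 2×3 = 9; y[2] = 2×3 = 6

[3, 9, 6]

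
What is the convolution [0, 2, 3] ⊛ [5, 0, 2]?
y[0] = 0×5 = 0; y[1] = 0×0 + 2×5 = 10; y[2] = 0×2 + 2×0 + 3×5 = 15; y[3] = 2×2 + 3×0 = 4; y[4] = 3×2 = 6

[0, 10, 15, 4, 6]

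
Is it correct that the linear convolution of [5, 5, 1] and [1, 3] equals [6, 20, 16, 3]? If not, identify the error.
Recompute linear convolution of [5, 5, 1] and [1, 3]: y[0] = 5×1 = 5; y[1] = 5×3 + 5×1 = 20; y[2] = 5×3 + 1×1 = 16; y[3] = 1×3 = 3 → [5, 20, 16, 3]. Compare to given [6, 20, 16, 3]: they differ at index 0: given 6, correct 5, so answer: No

No. Error at index 0: given 6, correct 5.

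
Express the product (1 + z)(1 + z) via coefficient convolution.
Ascending coefficients: a = [1, 1], b = [1, 1]. c[0] = 1×1 = 1; c[1] = 1×1 + 1×1 = 2; c[2] = 1×1 = 1. Result coefficients: [1, 2, 1] → 1 + 2z + z^2

1 + 2z + z^2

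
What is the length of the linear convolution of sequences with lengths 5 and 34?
Linear/full convolution length: m + n - 1 = 5 + 34 - 1 = 38

38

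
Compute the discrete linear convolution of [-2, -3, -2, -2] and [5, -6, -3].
y[0] = -2×5 = -10; y[1] = -2×-6 + -3×5 = -3; y[2] = -2×-3 + -3×-6 + -2×5 = 14; y[3] = -3×-3 + -2×-6 + -2×5 = 11; y[4] = -2×-3 + -2×-6 = 18; y[5] = -2×-3 = 6

[-10, -3, 14, 11, 18, 6]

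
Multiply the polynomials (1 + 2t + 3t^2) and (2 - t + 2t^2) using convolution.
Ascending coefficients: a = [1, 2, 3], b = [2, -1, 2]. c[0] = 1×2 = 2; c[1] = 1×-1 + 2×2 = 3; c[2] = 1×2 + 2×-1 + 3×2 = 6; c[3] = 2×2 + 3×-1 = 1; c[4] = 3×2 = 6. Result coefficients: [2, 3, 6, 1, 6] → 2 + 3t + 6t^2 + t^3 + 6t^4

2 + 3t + 6t^2 + t^3 + 6t^4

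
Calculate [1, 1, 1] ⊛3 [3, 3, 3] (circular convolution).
Use y[k] = Σ_j x[j]·h[(k-j) mod 3]. y[0] = 1×3 + 1×3 + 1×3 = 9; y[1] = 1×3 + 1×3 + 1×3 = 9; y[2] = 1×3 + 1×3 + 1×3 = 9. Result: [9, 9, 9]

[9, 9, 9]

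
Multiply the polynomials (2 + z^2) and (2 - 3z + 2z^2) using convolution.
Ascending coefficients: a = [2, 0, 1], b = [2, -3, 2]. c[0] = 2×2 = 4; c[1] = 2×-3 + 0×2 = -6; c[2] = 2×2 + 0×-3 + 1×2 = 6; c[3] = 0×2 + 1×-3 = -3; c[4] = 1×2 = 2. Result coefficients: [4, -6, 6, -3, 2] → 4 - 6z + 6z^2 - 3z^3 + 2z^4

4 - 6z + 6z^2 - 3z^3 + 2z^4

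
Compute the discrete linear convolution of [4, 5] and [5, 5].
y[0] = 4×5 = 20; y[1] = 4×5 + 5×5 = 45; y[2] = 5×5 = 25

[20, 45, 25]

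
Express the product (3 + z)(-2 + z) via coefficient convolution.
Ascending coefficients: a = [3, 1], b = [-2, 1]. c[0] = 3×-2 = -6; c[1] = 3×1 + 1×-2 = 1; c[2] = 1×1 = 1. Result coefficients: [-6, 1, 1] → -6 + z + z^2

-6 + z + z^2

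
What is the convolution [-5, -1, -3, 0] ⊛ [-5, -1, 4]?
y[0] = -5×-5 = 25; y[1] = -5×-1 + -1×-5 = 10; y[2] = -5×4 + -1×-1 + -3×-5 = -4; y[3] = -1×4 + -3×-1 + 0×-5 = -1; y[4] = -3×4 + 0×-1 = -12; y[5] = 0×4 = 0

[25, 10, -4, -1, -12, 0]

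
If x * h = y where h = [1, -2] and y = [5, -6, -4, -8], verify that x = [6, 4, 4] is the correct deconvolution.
Forward-compute [6, 4, 4] * [1, -2]: y[0] = 6×1 = 6; y[1] = 6×-2 + 4×1 = -8; y[2] = 4×-2 + 4×1 = -4; y[3] = 4×-2 = -8 → [6, -8, -4, -8]. Does not match given y = [5, -6, -4, -8].

Not verified. [6, 4, 4] * [1, -2] = [6, -8, -4, -8], which differs from [5, -6, -4, -8] at index 0.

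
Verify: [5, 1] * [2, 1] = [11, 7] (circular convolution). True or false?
Recompute circular convolution of [5, 1] and [2, 1]: y[0] = 5×2 + 1×1 = 11; y[1] = 5×1 + 1×2 = 7 → [11, 7]. Given [11, 7] matches, so answer: Yes

Yes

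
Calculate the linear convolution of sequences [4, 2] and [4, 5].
y[0] = 4×4 = 16; y[1] = 4×5 + 2×4 = 28; y[2] = 2×5 = 10

[16, 28, 10]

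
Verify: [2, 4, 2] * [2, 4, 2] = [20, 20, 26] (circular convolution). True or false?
Recompute circular convolution of [2, 4, 2] and [2, 4, 2]: y[0] = 2×2 + 4×2 + 2×4 = 20; y[1] = 2×4 + 4×2 + 2×2 = 20; y[2] = 2×2 + 4×4 + 2×2 = 24 → [20, 20, 24]. Compare to given [20, 20, 26]: they differ at index 2: given 26, correct 24, so answer: No

No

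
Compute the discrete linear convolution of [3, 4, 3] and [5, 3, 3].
y[0] = 3×5 = 15; y[1] = 3×3 + 4×5 = 29; y[2] = 3×3 + 4×3 + 3×5 = 36; y[3] = 4×3 + 3×3 = 21; y[4] = 3×3 = 9

[15, 29, 36, 21, 9]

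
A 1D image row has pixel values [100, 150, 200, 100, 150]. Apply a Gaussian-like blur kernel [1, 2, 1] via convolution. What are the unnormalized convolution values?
Convolve image row [100, 150, 200, 100, 150] with kernel [1, 2, 1]: y[0] = 100×1 = 100; y[1] = 100×2 + 150×1 = 350; y[2] = 100×1 + 150×2 + 200×1 = 600; y[3] = 150×1 + 200×2 + 100×1 = 650; y[4] = 200×1 + 100×2 + 150×1 = 550; y[5] = 100×1 + 150×2 = 400; y[6] = 150×1 = 150 → [100, 350, 600, 650, 550, 400, 150]. Normalization factor = sum(kernel) = 4.

[100, 350, 600, 650, 550, 400, 150]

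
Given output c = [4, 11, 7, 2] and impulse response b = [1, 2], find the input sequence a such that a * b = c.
Deconvolve c=[4, 11, 7, 2] by b=[1, 2]. Since b[0]=1, solve forward: a[0] = c[0] / 1 = 4; a[1] = (c[1] - 4×2) / 1 = 3; a[2] = (c[2] - 3×2) / 1 = 1. So a = [4, 3, 1]. Check by forward convolution: c[0] = 4×1 = 4; c[1] = 4×2 + 3×1 = 11; c[2] = 3×2 + 1×1 = 7; c[3] = 1×2 = 2

[4, 3, 1]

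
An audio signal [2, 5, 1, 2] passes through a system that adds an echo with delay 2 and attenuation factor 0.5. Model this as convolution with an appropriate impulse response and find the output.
Direct-path + delayed-attenuated-path model → impulse response h = [1, 0, 0.5] (1 at lag 0, 0.5 at lag 2). Output y[n] = x[n] + 0.5·x[n - 2] (with x[n] = 0 outside 0..3): y[0] = 2 + 0.5×0 = 2; y[1] = 5 + 0.5×0 = 5; y[2] = 1 + 0.5×2 = 2.0; y[3] = 2 + 0.5×5 = 4.5; y[4] = 0 + 0.5×1 = 0.5; y[5] = 0 + 0.5×2 = 1.0. So y = [2, 5, 2.0, 4.5, 0.5, 1.0]

[2, 5, 2.0, 4.5, 0.5, 1.0]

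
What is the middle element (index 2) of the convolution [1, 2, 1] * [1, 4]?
Use y[k] = Σ_i a[i]·b[k-i] at k=2. y[2] = 2×4 + 1×1 = 9

9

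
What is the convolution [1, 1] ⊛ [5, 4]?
y[0] = 1×5 = 5; y[1] = 1×4 + 1×5 = 9; y[2] = 1×4 = 4

[5, 9, 4]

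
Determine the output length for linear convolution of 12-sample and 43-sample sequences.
Linear/full convolution length: m + n - 1 = 12 + 43 - 1 = 54

54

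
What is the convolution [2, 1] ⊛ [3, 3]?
y[0] = 2×3 = 6; y[1] = 2×3 + 1×3 = 9; y[2] = 1×3 = 3

[6, 9, 3]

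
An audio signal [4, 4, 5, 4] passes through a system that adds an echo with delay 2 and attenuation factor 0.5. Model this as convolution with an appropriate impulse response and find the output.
Direct-path + delayed-attenuated-path model → impulse response h = [1, 0, 0.5] (1 at lag 0, 0.5 at lag 2). Output y[n] = x[n] + 0.5·x[n - 2] (with x[n] = 0 outside 0..3): y[0] = 4 + 0.5×0 = 4; y[1] = 4 + 0.5×0 = 4; y[2] = 5 + 0.5×4 = 7.0; y[3] = 4 + 0.5×4 = 6.0; y[4] = 0 + 0.5×5 = 2.5; y[5] = 0 + 0.5×4 = 2.0. So y = [4, 4, 7.0, 6.0, 2.5, 2.0]

[4, 4, 7.0, 6.0, 2.5, 2.0]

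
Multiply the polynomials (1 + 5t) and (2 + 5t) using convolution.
Ascending coefficients: a = [1, 5], b = [2, 5]. c[0] = 1×2 = 2; c[1] = 1×5 + 5×2 = 15; c[2] = 5×5 = 25. Result coefficients: [2, 15, 25] → 2 + 15t + 25t^2

2 + 15t + 25t^2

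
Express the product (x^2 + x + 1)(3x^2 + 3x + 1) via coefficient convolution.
Ascending coefficients: a = [1, 1, 1], b = [1, 3, 3]. c[0] = 1×1 = 1; c[1] = 1×3 + 1×1 = 4; c[2] = 1×3 + 1×3 + 1×1 = 7; c[3] = 1×3 + 1×3 = 6; c[4] = 1×3 = 3. Result coefficients: [1, 4, 7, 6, 3] → 3x^4 + 6x^3 + 7x^2 + 4x + 1

3x^4 + 6x^3 + 7x^2 + 4x + 1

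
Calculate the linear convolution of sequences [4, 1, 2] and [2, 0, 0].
y[0] = 4×2 = 8; y[1] = 4×0 + 1×2 = 2; y[2] = 4×0 + 1×0 + 2×2 = 4; y[3] = 1×0 + 2×0 = 0; y[4] = 2×0 = 0

[8, 2, 4, 0, 0]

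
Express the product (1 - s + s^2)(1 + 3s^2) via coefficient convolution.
Ascending coefficients: a = [1, -1, 1], b = [1, 0, 3]. c[0] = 1×1 = 1; c[1] = 1×0 + -1×1 = -1; c[2] = 1×3 + -1×0 + 1×1 = 4; c[3] = -1×3 + 1×0 = -3; c[4] = 1×3 = 3. Result coefficients: [1, -1, 4, -3, 3] → 1 - s + 4s^2 - 3s^3 + 3s^4

1 - s + 4s^2 - 3s^3 + 3s^4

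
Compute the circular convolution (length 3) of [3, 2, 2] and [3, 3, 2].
Use y[k] = Σ_j a[j]·b[(k-j) mod 3]. y[0] = 3×3 + 2×2 + 2×3 = 19; y[1] = 3×3 + 2×3 + 2×2 = 19; y[2] = 3×2 + 2×3 + 2×3 = 18. Result: [19, 19, 18]

[19, 19, 18]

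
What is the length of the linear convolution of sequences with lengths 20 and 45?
Linear/full convolution length: m + n - 1 = 20 + 45 - 1 = 64

64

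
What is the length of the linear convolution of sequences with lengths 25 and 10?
Linear/full convolution length: m + n - 1 = 25 + 10 - 1 = 34

34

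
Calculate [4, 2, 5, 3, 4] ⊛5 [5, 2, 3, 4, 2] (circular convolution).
Use y[k] = Σ_j u[j]·v[(k-j) mod 5]. y[0] = 4×5 + 2×2 + 5×4 + 3×3 + 4×2 = 61; y[1] = 4×2 + 2×5 + 5×2 + 3×4 + 4×3 = 52; y[2] = 4×3 + 2×2 + 5×5 + 3×2 + 4×4 = 63; y[3] = 4×4 + 2×3 + 5×2 + 3×5 + 4×2 = 55; y[4] = 4×2 + 2×4 + 5×3 + 3×2 + 4×5 = 57. Result: [61, 52, 63, 55, 57]

[61, 52, 63, 55, 57]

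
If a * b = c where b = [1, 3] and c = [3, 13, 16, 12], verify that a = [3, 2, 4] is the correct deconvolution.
Forward-compute [3, 2, 4] * [1, 3]: c[0] = 3×1 = 3; c[1] = 3×3 + 2×1 = 11; c[2] = 2×3 + 4×1 = 10; c[3] = 4×3 = 12 → [3, 11, 10, 12]. Does not match given c = [3, 13, 16, 12].

Not verified. [3, 2, 4] * [1, 3] = [3, 11, 10, 12], which differs from [3, 13, 16, 12] at index 1.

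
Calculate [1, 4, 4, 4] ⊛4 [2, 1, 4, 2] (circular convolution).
Use y[k] = Σ_j x[j]·h[(k-j) mod 4]. y[0] = 1×2 + 4×2 + 4×4 + 4×1 = 30; y[1] = 1×1 + 4×2 + 4×2 + 4×4 = 33; y[2] = 1×4 + 4×1 + 4×2 + 4×2 = 24; y[3] = 1×2 + 4×4 + 4×1 + 4×2 = 30. Result: [30, 33, 24, 30]

[30, 33, 24, 30]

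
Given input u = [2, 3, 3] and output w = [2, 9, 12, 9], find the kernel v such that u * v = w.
Output length 4 = len(u) + len(v) - 1 ⇒ len(v) = 2. Solve v forward using v[k] = (w[k] - Σ_{i≥1} u[i]·v[k-i]) / u[0]: v[0] = w[0] / u[0] = 2 / 2 = 1; v[1] = (w[1] - 3×1) / u[0] = (9 - 3×1) / 2 = 3. So v = [1, 3]. Forward-check [2, 3, 3] * [1, 3]: w[0] = 2×1 = 2; w[1] = 2×3 + 3×1 = 9; w[2] = 3×3 + 3×1 = 12; w[3] = 3×3 = 9 → [2, 9, 12, 9] ✓

[1, 3]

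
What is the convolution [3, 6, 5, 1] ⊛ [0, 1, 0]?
y[0] = 3×0 = 0; y[1] = 3×1 + 6×0 = 3; y[2] = 3×0 + 6×1 + 5×0 = 6; y[3] = 6×0 + 5×1 + 1×0 = 5; y[4] = 5×0 + 1×1 = 1; y[5] = 1×0 = 0

[0, 3, 6, 5, 1, 0]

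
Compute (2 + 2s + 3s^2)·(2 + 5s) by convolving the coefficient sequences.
Ascending coefficients: a = [2, 2, 3], b = [2, 5]. c[0] = 2×2 = 4; c[1] = 2×5 + 2×2 = 14; c[2] = 2×5 + 3×2 = 16; c[3] = 3×5 = 15. Result coefficients: [4, 14, 16, 15] → 4 + 14s + 16s^2 + 15s^3

4 + 14s + 16s^2 + 15s^3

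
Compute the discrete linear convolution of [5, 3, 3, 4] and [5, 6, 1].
y[0] = 5×5 = 25; y[1] = 5×6 + 3×5 = 45; y[2] = 5×1 + 3×6 + 3×5 = 38; y[3] = 3×1 + 3×6 + 4×5 = 41; y[4] = 3×1 + 4×6 = 27; y[5] = 4×1 = 4

[25, 45, 38, 41, 27, 4]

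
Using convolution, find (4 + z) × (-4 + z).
Ascending coefficients: a = [4, 1], b = [-4, 1]. c[0] = 4×-4 = -16; c[1] = 4×1 + 1×-4 = 0; c[2] = 1×1 = 1. Result coefficients: [-16, 0, 1] → -16 + z^2

-16 + z^2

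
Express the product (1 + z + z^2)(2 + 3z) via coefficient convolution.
Ascending coefficients: a = [1, 1, 1], b = [2, 3]. c[0] = 1×2 = 2; c[1] = 1×3 + 1×2 = 5; c[2] = 1×3 + 1×2 = 5; c[3] = 1×3 = 3. Result coefficients: [2, 5, 5, 3] → 2 + 5z + 5z^2 + 3z^3

2 + 5z + 5z^2 + 3z^3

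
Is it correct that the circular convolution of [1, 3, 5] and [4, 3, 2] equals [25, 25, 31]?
Recompute circular convolution of [1, 3, 5] and [4, 3, 2]: y[0] = 1×4 + 3×2 + 5×3 = 25; y[1] = 1×3 + 3×4 + 5×2 = 25; y[2] = 1×2 + 3×3 + 5×4 = 31 → [25, 25, 31]. Given [25, 25, 31] matches, so answer: Yes

Yes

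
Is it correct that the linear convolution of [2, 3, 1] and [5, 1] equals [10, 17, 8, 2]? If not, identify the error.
Recompute linear convolution of [2, 3, 1] and [5, 1]: y[0] = 2×5 = 10; y[1] = 2×1 + 3×5 = 17; y[2] = 3×1 + 1×5 = 8; y[3] = 1×1 = 1 → [10, 17, 8, 1]. Compare to given [10, 17, 8, 2]: they differ at index 3: given 2, correct 1, so answer: No

No. Error at index 3: given 2, correct 1.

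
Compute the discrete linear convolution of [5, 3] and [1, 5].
y[0] = 5×1 = 5; y[1] = 5×5 + 3×1 = 28; y[2] = 3×5 = 15

[5, 28, 15]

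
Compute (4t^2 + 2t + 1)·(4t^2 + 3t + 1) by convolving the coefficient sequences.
Ascending coefficients: a = [1, 2, 4], b = [1, 3, 4]. c[0] = 1×1 = 1; c[1] = 1×3 + 2×1 = 5; c[2] = 1×4 + 2×3 + 4×1 = 14; c[3] = 2×4 + 4×3 = 20; c[4] = 4×4 = 16. Result coefficients: [1, 5, 14, 20, 16] → 16t^4 + 20t^3 + 14t^2 + 5t + 1

16t^4 + 20t^3 + 14t^2 + 5t + 1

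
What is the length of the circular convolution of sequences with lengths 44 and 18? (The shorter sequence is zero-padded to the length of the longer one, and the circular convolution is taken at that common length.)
Circular convolution (zero-padding the shorter input) has length max(m, n) = max(44, 18) = 44

44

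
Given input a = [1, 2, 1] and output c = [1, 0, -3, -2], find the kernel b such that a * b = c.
Output length 4 = len(a) + len(b) - 1 ⇒ len(b) = 2. Solve b forward using b[k] = (c[k] - Σ_{i≥1} a[i]·b[k-i]) / a[0]: b[0] = c[0] / a[0] = 1 / 1 = 1; b[1] = (c[1] - 2×1) / a[0] = (0 - 2×1) / 1 = -2. So b = [1, -2]. Forward-check [1, 2, 1] * [1, -2]: c[0] = 1×1 = 1; c[1] = 1×-2 + 2×1 = 0; c[2] = 2×-2 + 1×1 = -3; c[3] = 1×-2 = -2 → [1, 0, -3, -2] ✓

[1, -2]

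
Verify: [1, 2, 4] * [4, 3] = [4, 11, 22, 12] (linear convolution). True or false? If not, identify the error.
Recompute linear convolution of [1, 2, 4] and [4, 3]: y[0] = 1×4 = 4; y[1] = 1×3 + 2×4 = 11; y[2] = 2×3 + 4×4 = 22; y[3] = 4×3 = 12 → [4, 11, 22, 12]. Given [4, 11, 22, 12] matches, so answer: Yes

Yes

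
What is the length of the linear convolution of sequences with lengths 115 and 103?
Linear/full convolution length: m + n - 1 = 115 + 103 - 1 = 217

217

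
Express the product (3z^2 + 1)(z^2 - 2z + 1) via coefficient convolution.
Ascending coefficients: a = [1, 0, 3], b = [1, -2, 1]. c[0] = 1×1 = 1; c[1] = 1×-2 + 0×1 = -2; c[2] = 1×1 + 0×-2 + 3×1 = 4; c[3] = 0×1 + 3×-2 = -6; c[4] = 3×1 = 3. Result coefficients: [1, -2, 4, -6, 3] → 3z^4 - 6z^3 + 4z^2 - 2z + 1

3z^4 - 6z^3 + 4z^2 - 2z + 1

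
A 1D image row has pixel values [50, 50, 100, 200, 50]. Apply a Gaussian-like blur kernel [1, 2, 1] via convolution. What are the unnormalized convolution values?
Convolve image row [50, 50, 100, 200, 50] with kernel [1, 2, 1]: y[0] = 50×1 = 50; y[1] = 50×2 + 50×1 = 150; y[2] = 50×1 + 50×2 + 100×1 = 250; y[3] = 50×1 + 100×2 + 200×1 = 450; y[4] = 100×1 + 200×2 + 50×1 = 550; y[5] = 200×1 + 50×2 = 300; y[6] = 50×1 = 50 → [50, 150, 250, 450, 550, 300, 50]. Normalization factor = sum(kernel) = 4.

[50, 150, 250, 450, 550, 300, 50]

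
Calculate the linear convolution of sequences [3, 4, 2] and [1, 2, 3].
y[0] = 3×1 = 3; y[1] = 3×2 + 4×1 = 10; y[2] = 3×3 + 4×2 + 2×1 = 19; y[3] = 4×3 + 2×2 = 16; y[4] = 2×3 = 6

[3, 10, 19, 16, 6]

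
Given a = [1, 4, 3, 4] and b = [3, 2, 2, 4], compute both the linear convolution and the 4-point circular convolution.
Linear: y_lin[0] = 1×3 = 3; y_lin[1] = 1×2 + 4×3 = 14; y_lin[2] = 1×2 + 4×2 + 3×3 = 19; y_lin[3] = 1×4 + 4×2 + 3×2 + 4×3 = 30; y_lin[4] = 4×4 + 3×2 + 4×2 = 30; y_lin[5] = 3×4 + 4×2 = 20; y_lin[6] = 4×4 = 16 → [3, 14, 19, 30, 30, 20, 16]. Circular (length 4): y[0] = 1×3 + 4×4 + 3×2 + 4×2 = 33; y[1] = 1×2 + 4×3 + 3×4 + 4×2 = 34; y[2] = 1×2 + 4×2 + 3×3 + 4×4 = 35; y[3] = 1×4 + 4×2 + 3×2 + 4×3 = 30 → [33, 34, 35, 30]

Linear: [3, 14, 19, 30, 30, 20, 16], Circular: [33, 34, 35, 30]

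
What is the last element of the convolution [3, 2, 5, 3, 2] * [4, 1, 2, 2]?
Use y[k] = Σ_i a[i]·b[k-i] at k=7. y[7] = 2×2 = 4

4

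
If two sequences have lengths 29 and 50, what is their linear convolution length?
Linear/full convolution length: m + n - 1 = 29 + 50 - 1 = 78

78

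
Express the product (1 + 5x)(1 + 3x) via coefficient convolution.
Ascending coefficients: a = [1, 5], b = [1, 3]. c[0] = 1×1 = 1; c[1] = 1×3 + 5×1 = 8; c[2] = 5×3 = 15. Result coefficients: [1, 8, 15] → 1 + 8x + 15x^2

1 + 8x + 15x^2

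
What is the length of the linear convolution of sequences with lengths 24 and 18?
Linear/full convolution length: m + n - 1 = 24 + 18 - 1 = 41

41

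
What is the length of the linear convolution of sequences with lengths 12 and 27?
Linear/full convolution length: m + n - 1 = 12 + 27 - 1 = 38

38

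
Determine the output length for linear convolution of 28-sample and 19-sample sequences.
Linear/full convolution length: m + n - 1 = 28 + 19 - 1 = 46

46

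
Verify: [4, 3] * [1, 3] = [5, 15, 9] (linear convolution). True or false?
Recompute linear convolution of [4, 3] and [1, 3]: y[0] = 4×1 = 4; y[1] = 4×3 + 3×1 = 15; y[2] = 3×3 = 9 → [4, 15, 9]. Compare to given [5, 15, 9]: they differ at index 0: given 5, correct 4, so answer: No

No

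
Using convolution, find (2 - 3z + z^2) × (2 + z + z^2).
Ascending coefficients: a = [2, -3, 1], b = [2, 1, 1]. c[0] = 2×2 = 4; c[1] = 2×1 + -3×2 = -4; c[2] = 2×1 + -3×1 + 1×2 = 1; c[3] = -3×1 + 1×1 = -2; c[4] = 1×1 = 1. Result coefficients: [4, -4, 1, -2, 1] → 4 - 4z + z^2 - 2z^3 + z^4

4 - 4z + z^2 - 2z^3 + z^4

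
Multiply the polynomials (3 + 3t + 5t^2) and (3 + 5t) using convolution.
Ascending coefficients: a = [3, 3, 5], b = [3, 5]. c[0] = 3×3 = 9; c[1] = 3×5 + 3×3 = 24; c[2] = 3×5 + 5×3 = 30; c[3] = 5×5 = 25. Result coefficients: [9, 24, 30, 25] → 9 + 24t + 30t^2 + 25t^3

9 + 24t + 30t^2 + 25t^3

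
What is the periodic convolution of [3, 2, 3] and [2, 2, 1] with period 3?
Use y[k] = Σ_j s[j]·t[(k-j) mod 3]. y[0] = 3×2 + 2×1 + 3×2 = 14; y[1] = 3×2 + 2×2 + 3×1 = 13; y[2] = 3×1 + 2×2 + 3×2 = 13. Result: [14, 13, 13]

[14, 13, 13]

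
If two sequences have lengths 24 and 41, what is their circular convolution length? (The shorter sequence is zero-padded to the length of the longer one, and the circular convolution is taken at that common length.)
Circular convolution (zero-padding the shorter input) has length max(m, n) = max(24, 41) = 41

41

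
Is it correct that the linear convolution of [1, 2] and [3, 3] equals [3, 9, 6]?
Recompute linear convolution of [1, 2] and [3, 3]: y[0] = 1×3 = 3; y[1] = 1×3 + 2×3 = 9; y[2] = 2×3 = 6 → [3, 9, 6]. Given [3, 9, 6] matches, so answer: Yes

Yes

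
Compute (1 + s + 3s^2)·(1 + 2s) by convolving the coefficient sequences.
Ascending coefficients: a = [1, 1, 3], b = [1, 2]. c[0] = 1×1 = 1; c[1] = 1×2 + 1×1 = 3; c[2] = 1×2 + 3×1 = 5; c[3] = 3×2 = 6. Result coefficients: [1, 3, 5, 6] → 1 + 3s + 5s^2 + 6s^3

1 + 3s + 5s^2 + 6s^3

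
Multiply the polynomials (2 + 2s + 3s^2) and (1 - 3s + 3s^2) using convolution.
Ascending coefficients: a = [2, 2, 3], b = [1, -3, 3]. c[0] = 2×1 = 2; c[1] = 2×-3 + 2×1 = -4; c[2] = 2×3 + 2×-3 + 3×1 = 3; c[3] = 2×3 + 3×-3 = -3; c[4] = 3×3 = 9. Result coefficients: [2, -4, 3, -3, 9] → 2 - 4s + 3s^2 - 3s^3 + 9s^4

2 - 4s + 3s^2 - 3s^3 + 9s^4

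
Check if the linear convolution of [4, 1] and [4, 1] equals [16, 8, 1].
Recompute linear convolution of [4, 1] and [4, 1]: y[0] = 4×4 = 16; y[1] = 4×1 + 1×4 = 8; y[2] = 1×1 = 1 → [16, 8, 1]. Given [16, 8, 1] matches, so answer: Yes

Yes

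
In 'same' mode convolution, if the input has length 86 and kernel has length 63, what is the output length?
'Same' mode returns an output with the same length as the input: 86

86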